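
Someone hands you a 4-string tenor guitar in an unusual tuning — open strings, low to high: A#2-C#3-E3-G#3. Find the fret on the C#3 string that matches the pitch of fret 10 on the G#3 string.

17

Fret 10 on G#3 is MIDI 56 + 10 = 66 (F#4). On the C#3 string (open MIDI 49), that pitch is 66 − 49 = fret 17.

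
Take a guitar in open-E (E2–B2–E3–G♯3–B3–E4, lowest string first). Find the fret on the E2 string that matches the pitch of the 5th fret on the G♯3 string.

G♯3 at fret 5 is G♯3 + 5 semitones = C♯4.
The open E2 string is 16 semitones below the open G♯3, so the same pitch on the E2 string lies at fret 5 + 16 = 21.

21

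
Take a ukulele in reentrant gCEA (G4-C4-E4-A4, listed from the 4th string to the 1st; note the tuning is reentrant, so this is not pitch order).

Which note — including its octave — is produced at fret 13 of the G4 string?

G♯5

Each fret is one semitone, so G4 + 13 = G♯5.
(Equivalently spelled A♭5.)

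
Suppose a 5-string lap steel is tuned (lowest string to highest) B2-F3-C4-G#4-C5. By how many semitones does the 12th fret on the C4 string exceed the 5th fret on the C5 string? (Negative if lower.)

-5 semitones

C4 at fret 12 → C5 (MIDI 72); C5 at fret 5 → F5 (MIDI 77).
72 − 77 = -5, so the two pitches are 5 semitones apart.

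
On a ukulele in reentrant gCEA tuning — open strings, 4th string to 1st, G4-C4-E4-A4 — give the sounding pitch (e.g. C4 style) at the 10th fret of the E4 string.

E4 is MIDI 64. Adding 10 gives 74, which is D5.

D5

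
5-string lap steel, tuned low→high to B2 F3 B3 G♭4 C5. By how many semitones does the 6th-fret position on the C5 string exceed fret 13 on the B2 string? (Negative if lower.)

C5 at fret 6 → G♭5 (MIDI 78); B2 at fret 13 → C4 (MIDI 60).
78 − 60 = 18, so the two pitches are 18 semitones apart.

18 semitones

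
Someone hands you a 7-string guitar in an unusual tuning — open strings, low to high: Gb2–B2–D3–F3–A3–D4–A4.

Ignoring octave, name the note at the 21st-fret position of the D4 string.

B

Each fret is one semitone, so D4 + 21 = B.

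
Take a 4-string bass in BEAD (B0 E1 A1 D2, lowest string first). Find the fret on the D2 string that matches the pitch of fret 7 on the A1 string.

A1 at fret 7 is A1 + 7 semitones = E2.
The open D2 string is 5 semitones above the open A1, so the same pitch on the D2 string lies at fret 7 − 5 = 2.

2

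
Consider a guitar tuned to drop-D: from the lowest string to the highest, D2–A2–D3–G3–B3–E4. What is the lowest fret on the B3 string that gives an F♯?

7

From B3, count semitones up the chromatic scale until reaching F♯: B–C–C#–D–D#–E–F–F# — 7 steps.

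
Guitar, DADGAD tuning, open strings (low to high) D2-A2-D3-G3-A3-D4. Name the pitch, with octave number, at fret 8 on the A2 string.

F3

A2 is MIDI 45. Adding 8 gives 53, which is F3.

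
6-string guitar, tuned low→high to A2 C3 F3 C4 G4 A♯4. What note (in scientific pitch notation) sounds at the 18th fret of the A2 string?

Each fret is one semitone, so A2 + 18 = D♯4.

D♯4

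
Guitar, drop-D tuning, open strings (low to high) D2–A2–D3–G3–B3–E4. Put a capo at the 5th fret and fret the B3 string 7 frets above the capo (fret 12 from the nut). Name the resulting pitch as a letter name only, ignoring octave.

B

The capo raises the open B3 by 5 semitones to E4; fretting 7 more gives B3 + 5 + 7 = B3 + 12 semitones, landing on B.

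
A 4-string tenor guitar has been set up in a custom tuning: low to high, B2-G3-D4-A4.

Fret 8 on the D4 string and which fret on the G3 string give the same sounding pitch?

Fret 8 on D4 is MIDI 62 + 8 = 70 (Bb4). On the G3 string (open MIDI 55), that pitch is 70 − 55 = fret 15.

15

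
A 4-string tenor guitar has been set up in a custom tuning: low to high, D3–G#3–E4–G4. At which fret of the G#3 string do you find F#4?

F#4 is 10 semitones above the open G#3 (G#–A–A#–B–…–E–F–F#), so it sits at fret 10.

10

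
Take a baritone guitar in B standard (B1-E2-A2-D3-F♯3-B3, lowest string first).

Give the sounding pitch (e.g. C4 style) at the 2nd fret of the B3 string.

The open B3 string plus 2 semitones: B–C–C#.
The walk passes from B into C once, so the octave number goes from 3 to 4.

C♯4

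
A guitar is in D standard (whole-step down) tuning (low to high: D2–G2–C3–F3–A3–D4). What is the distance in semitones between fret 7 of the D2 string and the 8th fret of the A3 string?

D2 at fret 7 → A2 (MIDI 45); A3 at fret 8 → F4 (MIDI 65).
45 − 65 = -20, so the two pitches are 20 semitones apart, with F4 the higher.

20 semitones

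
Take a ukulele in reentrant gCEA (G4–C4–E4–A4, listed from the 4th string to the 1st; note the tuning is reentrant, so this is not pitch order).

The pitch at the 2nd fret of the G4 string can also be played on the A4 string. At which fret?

0

G4 at fret 2 is G4 + 2 semitones = A4.
The open A4 string is 2 semitones above the open G4, so the same pitch on the A4 string lies at fret 2 − 2 = 0.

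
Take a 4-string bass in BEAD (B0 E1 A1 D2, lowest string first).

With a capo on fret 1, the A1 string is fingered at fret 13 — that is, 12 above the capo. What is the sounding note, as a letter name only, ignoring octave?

A♯

The capo raises the open A1 by 1 semitone to A♯1; fretting 12 more gives A1 + 1 + 12 = A1 + 13 semitones, landing on A♯.
(Also written B♭.)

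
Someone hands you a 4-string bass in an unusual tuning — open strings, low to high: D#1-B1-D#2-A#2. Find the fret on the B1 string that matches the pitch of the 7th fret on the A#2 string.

18

A#2 at fret 7 is A#2 + 7 semitones = F3.
The open B1 string is 11 semitones below the open A#2, so the same pitch on the B1 string lies at fret 7 + 11 = 18.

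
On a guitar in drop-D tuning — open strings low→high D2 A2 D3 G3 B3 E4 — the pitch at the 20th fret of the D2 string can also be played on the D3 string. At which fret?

8

Fret 20 on D2 is MIDI 38 + 20 = 58 (A#3). On the D3 string (open MIDI 50), that pitch is 58 − 50 = fret 8.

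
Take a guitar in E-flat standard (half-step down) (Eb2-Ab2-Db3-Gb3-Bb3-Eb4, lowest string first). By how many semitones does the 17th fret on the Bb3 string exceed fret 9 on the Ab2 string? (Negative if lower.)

Bb3 at fret 17 → Eb5 (MIDI 75); Ab2 at fret 9 → F3 (MIDI 53).
75 − 53 = 22, so the two pitches are 22 semitones apart.

22 semitones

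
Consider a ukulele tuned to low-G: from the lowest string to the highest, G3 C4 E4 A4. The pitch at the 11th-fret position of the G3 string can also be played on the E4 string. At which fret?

2

G3 at fret 11 is G3 + 11 semitones = F#4.
The open E4 string is 9 semitones above the open G3, so the same pitch on the E4 string lies at fret 11 − 9 = 2.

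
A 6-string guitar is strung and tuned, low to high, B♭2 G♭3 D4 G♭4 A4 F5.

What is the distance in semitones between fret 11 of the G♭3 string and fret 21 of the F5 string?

G♭3 at fret 11 → F4 (MIDI 65); F5 at fret 21 → D7 (MIDI 98).
65 − 98 = -33, so the two pitches are 33 semitones apart, with D7 the higher.

33 semitones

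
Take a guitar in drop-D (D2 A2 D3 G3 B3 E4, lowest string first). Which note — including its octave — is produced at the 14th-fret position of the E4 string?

Each fret is one semitone, so E4 + 14 = F♯5.
(Equivalently spelled G♭5.)

F♯5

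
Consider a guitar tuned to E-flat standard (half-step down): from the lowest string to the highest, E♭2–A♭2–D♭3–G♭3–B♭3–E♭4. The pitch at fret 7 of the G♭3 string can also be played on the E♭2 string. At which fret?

22

G♭3 at fret 7 is G♭3 + 7 semitones = D♭4.
The open E♭2 string is 15 semitones below the open G♭3, so the same pitch on the E♭2 string lies at fret 7 + 15 = 22.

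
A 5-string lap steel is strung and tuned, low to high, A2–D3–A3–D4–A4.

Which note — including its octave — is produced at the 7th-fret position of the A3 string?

E4

A3 is MIDI 57. Adding 7 gives 64, which is E4.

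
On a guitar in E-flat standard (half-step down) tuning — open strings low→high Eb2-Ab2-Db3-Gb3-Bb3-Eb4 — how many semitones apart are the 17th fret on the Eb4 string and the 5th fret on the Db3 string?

26 semitones

Eb4 at fret 17 → Ab5 (MIDI 80); Db3 at fret 5 → Gb3 (MIDI 54).
80 − 54 = 26, so the two pitches are 26 semitones apart, with Ab5 the higher.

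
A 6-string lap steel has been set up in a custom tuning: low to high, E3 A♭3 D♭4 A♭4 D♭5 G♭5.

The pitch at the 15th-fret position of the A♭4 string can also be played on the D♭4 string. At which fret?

A♭4 at fret 15 is A♭4 + 15 semitones = B5.
The open D♭4 string is 7 semitones below the open A♭4, so the same pitch on the D♭4 string lies at fret 15 + 7 = 22.

22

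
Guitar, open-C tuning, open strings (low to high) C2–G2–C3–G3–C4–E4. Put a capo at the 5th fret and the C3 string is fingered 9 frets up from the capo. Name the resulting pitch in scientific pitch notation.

D4

The capo raises the open C3 by 5 semitones to F3; fretting 9 more gives C3 + 5 + 9 = C3 + 14 semitones = D4.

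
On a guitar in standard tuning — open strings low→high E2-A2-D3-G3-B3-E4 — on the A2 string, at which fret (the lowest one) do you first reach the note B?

From A2, count semitones up the chromatic scale until reaching B: A–A#–B — 2 steps.

2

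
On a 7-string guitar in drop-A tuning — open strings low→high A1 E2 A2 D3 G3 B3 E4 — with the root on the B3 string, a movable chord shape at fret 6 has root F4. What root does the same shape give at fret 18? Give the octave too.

F5

Moving from fret 6 to fret 18 shifts the root by 12 semitones.
F4 up 12 semitones is F5.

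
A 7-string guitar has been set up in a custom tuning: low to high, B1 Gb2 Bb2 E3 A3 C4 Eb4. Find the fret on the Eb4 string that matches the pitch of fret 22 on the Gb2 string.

Fret 22 on Gb2 is MIDI 42 + 22 = 64 (E4). On the Eb4 string (open MIDI 63), that pitch is 64 − 63 = fret 1.

1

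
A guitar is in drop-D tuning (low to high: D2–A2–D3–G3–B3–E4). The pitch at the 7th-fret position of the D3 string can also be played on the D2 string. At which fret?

D3 at fret 7 is D3 + 7 semitones = A3.
The open D2 string is 12 semitones below the open D3, so the same pitch on the D2 string lies at fret 7 + 12 = 19.

19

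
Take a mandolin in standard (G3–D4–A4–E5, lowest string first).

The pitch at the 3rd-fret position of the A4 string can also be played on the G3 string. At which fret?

Fret 3 on A4 is MIDI 69 + 3 = 72 (C5). On the G3 string (open MIDI 55), that pitch is 72 − 55 = fret 17.

17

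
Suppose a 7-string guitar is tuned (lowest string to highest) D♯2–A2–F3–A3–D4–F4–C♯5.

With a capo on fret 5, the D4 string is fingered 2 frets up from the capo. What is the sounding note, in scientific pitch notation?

The capo raises the open D4 by 5 semitones to G4; fretting 2 more gives D4 + 5 + 2 = D4 + 7 semitones = A4.

A4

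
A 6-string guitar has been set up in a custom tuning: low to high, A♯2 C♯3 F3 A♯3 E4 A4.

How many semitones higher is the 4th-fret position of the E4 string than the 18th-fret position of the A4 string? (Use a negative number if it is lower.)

-19 semitones

E4 at fret 4 → G♯4 (MIDI 68); A4 at fret 18 → D♯6 (MIDI 87).
68 − 87 = -19, so the two pitches are 19 semitones apart.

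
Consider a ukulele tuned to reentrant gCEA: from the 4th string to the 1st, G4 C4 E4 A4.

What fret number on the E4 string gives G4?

3

G4 is 3 semitones above the open E4 (E–F–F#–G), so it sits at fret 3.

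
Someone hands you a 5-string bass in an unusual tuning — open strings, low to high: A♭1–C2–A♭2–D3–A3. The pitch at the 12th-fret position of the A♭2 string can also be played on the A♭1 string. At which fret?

A♭2 at fret 12 is A♭2 + 12 semitones = A♭3.
The open A♭1 string is 12 semitones below the open A♭2, so the same pitch on the A♭1 string lies at fret 12 + 12 = 24.

24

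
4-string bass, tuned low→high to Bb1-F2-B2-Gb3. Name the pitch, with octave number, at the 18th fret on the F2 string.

F2 is MIDI 41. Adding 18 gives 59, which is B3.

B3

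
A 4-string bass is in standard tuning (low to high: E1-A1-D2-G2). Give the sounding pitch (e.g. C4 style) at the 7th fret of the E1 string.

B1

Each fret is one semitone, so E1 + 7 = B1.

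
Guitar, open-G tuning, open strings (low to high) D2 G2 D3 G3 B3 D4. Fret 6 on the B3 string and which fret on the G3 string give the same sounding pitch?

B3 at fret 6 is B3 + 6 semitones = F4.
The open G3 string is 4 semitones below the open B3, so the same pitch on the G3 string lies at fret 6 + 4 = 10.

10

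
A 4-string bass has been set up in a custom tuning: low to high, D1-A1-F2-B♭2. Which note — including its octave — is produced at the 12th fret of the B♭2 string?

B♭3

Each fret is one semitone, so B♭2 + 12 = B♭3.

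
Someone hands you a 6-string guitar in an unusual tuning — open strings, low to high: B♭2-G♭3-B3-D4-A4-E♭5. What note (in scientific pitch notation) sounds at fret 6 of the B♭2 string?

E3

B♭2 is MIDI 46. Adding 6 gives 52, which is E3.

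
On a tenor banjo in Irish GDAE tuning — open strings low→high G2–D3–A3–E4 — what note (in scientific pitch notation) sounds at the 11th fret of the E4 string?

D♯5

E4 is MIDI 64. Adding 11 gives 75, which is D♯5.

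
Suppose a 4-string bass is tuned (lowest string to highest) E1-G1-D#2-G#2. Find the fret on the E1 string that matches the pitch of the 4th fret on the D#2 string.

15

D#2 at fret 4 is D#2 + 4 semitones = G2.
The open E1 string is 11 semitones below the open D#2, so the same pitch on the E1 string lies at fret 4 + 11 = 15.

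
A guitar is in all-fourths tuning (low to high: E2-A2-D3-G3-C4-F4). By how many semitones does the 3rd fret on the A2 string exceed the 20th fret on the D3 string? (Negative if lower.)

A2 at fret 3 → C3 (MIDI 48); D3 at fret 20 → A#4 (MIDI 70).
48 − 70 = -22, so the two pitches are 22 semitones apart.

-22 semitones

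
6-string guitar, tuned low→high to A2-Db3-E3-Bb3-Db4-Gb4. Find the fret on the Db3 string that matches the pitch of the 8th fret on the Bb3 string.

17

Fret 8 on Bb3 is MIDI 58 + 8 = 66 (Gb4). On the Db3 string (open MIDI 49), that pitch is 66 − 49 = fret 17.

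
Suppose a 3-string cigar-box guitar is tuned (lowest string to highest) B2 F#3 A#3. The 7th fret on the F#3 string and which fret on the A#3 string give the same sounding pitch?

3

Fret 7 on F#3 is MIDI 54 + 7 = 61 (C#4). On the A#3 string (open MIDI 58), that pitch is 61 − 58 = fret 3.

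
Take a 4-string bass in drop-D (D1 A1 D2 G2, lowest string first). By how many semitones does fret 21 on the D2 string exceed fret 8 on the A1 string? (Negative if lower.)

D2 at fret 21 → B3 (MIDI 59); A1 at fret 8 → F2 (MIDI 41).
59 − 41 = 18, so the two pitches are 18 semitones apart.

18 semitones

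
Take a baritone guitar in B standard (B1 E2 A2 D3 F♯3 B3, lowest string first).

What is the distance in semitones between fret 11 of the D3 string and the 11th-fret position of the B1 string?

D3 at fret 11 → C♯4 (MIDI 61); B1 at fret 11 → A♯2 (MIDI 46).
61 − 46 = 15, so the two pitches are 15 semitones apart, with C♯4 the higher.

15 semitones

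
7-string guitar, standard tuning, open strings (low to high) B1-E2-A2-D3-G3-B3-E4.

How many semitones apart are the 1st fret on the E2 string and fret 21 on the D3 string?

30 semitones

E2 at fret 1 → F2 (MIDI 41); D3 at fret 21 → B4 (MIDI 71).
41 − 71 = -30, so the two pitches are 30 semitones apart, with B4 the higher.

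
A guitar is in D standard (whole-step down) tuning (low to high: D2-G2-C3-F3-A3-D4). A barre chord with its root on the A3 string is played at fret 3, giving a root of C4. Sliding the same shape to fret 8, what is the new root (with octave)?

F4

Moving from fret 3 to fret 8 shifts the root by 5 semitones.
C4 up 5 semitones is F4.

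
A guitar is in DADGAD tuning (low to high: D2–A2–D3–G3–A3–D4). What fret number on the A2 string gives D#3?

6

D#3 is 6 semitones above the open A2 (A–A#–B–C–C#–D–D#), so it sits at fret 6.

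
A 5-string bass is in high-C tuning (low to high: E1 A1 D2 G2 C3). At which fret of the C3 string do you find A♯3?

10

A♯3 is 10 semitones above the open C3 (C–C#–D–D#–…–G#–A–A#), so it sits at fret 10.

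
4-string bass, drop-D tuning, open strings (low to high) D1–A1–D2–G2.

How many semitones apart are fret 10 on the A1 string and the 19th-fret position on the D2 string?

A1 at fret 10 → G2 (MIDI 43); D2 at fret 19 → A3 (MIDI 57).
43 − 57 = -14, so the two pitches are 14 semitones apart, with A3 the higher.

14 semitones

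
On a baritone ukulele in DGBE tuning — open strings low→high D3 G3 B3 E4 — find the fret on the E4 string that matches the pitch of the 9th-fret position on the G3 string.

G3 at fret 9 is G3 + 9 semitones = E4.
The open E4 string is 9 semitones above the open G3, so the same pitch on the E4 string lies at fret 9 − 9 = 0.

0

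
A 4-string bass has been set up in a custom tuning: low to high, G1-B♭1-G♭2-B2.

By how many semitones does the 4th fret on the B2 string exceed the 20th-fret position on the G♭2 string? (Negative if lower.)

B2 at fret 4 → E♭3 (MIDI 51); G♭2 at fret 20 → D4 (MIDI 62).
51 − 62 = -11, so the two pitches are 11 semitones apart.

-11 semitones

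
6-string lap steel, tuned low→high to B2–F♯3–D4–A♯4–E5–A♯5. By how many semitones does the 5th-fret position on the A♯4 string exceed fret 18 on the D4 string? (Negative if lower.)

A♯4 at fret 5 → D♯5 (MIDI 75); D4 at fret 18 → G♯5 (MIDI 80).
75 − 80 = -5, so the two pitches are 5 semitones apart.

-5 semitones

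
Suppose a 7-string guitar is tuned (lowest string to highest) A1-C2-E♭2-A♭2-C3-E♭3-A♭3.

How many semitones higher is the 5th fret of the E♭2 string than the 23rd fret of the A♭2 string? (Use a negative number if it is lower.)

-23 semitones

E♭2 at fret 5 → A♭2 (MIDI 44); A♭2 at fret 23 → G4 (MIDI 67).
44 − 67 = -23, so the two pitches are 23 semitones apart.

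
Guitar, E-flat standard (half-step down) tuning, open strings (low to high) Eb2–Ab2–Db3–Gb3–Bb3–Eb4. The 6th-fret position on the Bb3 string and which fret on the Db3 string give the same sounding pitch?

15

Bb3 at fret 6 is Bb3 + 6 semitones = E4.
The open Db3 string is 9 semitones below the open Bb3, so the same pitch on the Db3 string lies at fret 6 + 9 = 15.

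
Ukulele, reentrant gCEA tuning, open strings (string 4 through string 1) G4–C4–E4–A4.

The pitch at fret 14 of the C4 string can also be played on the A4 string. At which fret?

5

C4 at fret 14 is C4 + 14 semitones = D5.
The open A4 string is 9 semitones above the open C4, so the same pitch on the A4 string lies at fret 14 − 9 = 5.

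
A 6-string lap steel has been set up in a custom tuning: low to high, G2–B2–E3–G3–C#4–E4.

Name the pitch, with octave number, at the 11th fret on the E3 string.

The open E3 string plus 11 semitones: E–F–F#–G–…–C#–D–D#.
The walk passes from B into C once, so the octave number goes from 3 to 4.
(Equivalently spelled Eb4.)

D#4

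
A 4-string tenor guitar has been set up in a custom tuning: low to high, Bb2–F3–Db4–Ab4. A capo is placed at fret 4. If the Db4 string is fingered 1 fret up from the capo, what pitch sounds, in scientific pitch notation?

Gb4

The capo raises the open Db4 by 4 semitones to F4; fretting 1 more gives Db4 + 4 + 1 = Db4 + 5 semitones = Gb4.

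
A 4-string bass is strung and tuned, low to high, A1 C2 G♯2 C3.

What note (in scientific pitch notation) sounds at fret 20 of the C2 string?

G♯3

Each fret is one semitone, so C2 + 20 = G♯3.
(Equivalently spelled A♭3.)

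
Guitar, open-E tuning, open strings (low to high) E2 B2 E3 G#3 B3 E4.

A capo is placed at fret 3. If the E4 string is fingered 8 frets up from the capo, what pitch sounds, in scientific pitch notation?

The capo raises the open E4 by 3 semitones to G4; fretting 8 more gives E4 + 3 + 8 = E4 + 11 semitones = D#5.
(Also written Eb.)

D#5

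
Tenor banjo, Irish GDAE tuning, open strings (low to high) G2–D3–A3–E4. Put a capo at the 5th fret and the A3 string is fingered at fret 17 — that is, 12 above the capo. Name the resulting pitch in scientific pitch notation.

The capo raises the open A3 by 5 semitones to D4; fretting 12 more gives A3 + 5 + 12 = A3 + 17 semitones = D5.

D5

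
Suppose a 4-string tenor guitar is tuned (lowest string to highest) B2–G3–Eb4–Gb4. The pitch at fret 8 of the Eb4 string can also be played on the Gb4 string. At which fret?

Eb4 at fret 8 is Eb4 + 8 semitones = B4.
The open Gb4 string is 3 semitones above the open Eb4, so the same pitch on the Gb4 string lies at fret 8 − 3 = 5.

5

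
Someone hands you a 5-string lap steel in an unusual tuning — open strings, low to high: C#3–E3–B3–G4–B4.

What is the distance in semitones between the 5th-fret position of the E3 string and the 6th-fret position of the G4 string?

E3 at fret 5 → A3 (MIDI 57); G4 at fret 6 → C#5 (MIDI 73).
57 − 73 = -16, so the two pitches are 16 semitones apart, with C#5 the higher.

16 semitones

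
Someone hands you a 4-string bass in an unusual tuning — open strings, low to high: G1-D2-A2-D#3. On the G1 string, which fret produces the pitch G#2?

G#2 is 13 semitones above the open G1 (G–G#–A–A#–…–F#–G–G#), so it sits at fret 13.

13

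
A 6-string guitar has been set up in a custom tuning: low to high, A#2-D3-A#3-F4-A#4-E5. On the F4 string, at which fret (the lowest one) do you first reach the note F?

0

From F4, count semitones up the chromatic scale until reaching F: F — 0 steps.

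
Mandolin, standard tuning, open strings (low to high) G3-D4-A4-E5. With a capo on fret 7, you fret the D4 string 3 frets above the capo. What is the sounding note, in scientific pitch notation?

The capo raises the open D4 by 7 semitones to A4; fretting 3 more gives D4 + 7 + 3 = D4 + 10 semitones = C5.

C5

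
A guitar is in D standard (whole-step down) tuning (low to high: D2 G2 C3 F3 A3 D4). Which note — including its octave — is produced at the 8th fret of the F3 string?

Each fret is one semitone, so F3 + 8 = C♯4.
(Equivalently spelled D♭4.)

C♯4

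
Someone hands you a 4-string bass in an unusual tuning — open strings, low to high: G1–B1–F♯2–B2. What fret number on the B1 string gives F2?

F2 is 6 semitones above the open B1 (B–C–C#–D–D#–E–F), so it sits at fret 6.

6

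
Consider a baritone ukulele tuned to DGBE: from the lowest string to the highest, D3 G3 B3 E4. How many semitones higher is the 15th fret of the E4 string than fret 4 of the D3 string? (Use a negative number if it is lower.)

25 semitones

E4 at fret 15 → G5 (MIDI 79); D3 at fret 4 → F♯3 (MIDI 54).
79 − 54 = 25, so the two pitches are 25 semitones apart.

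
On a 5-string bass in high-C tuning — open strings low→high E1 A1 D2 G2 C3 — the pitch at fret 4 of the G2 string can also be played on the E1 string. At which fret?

G2 at fret 4 is G2 + 4 semitones = B2.
The open E1 string is 15 semitones below the open G2, so the same pitch on the E1 string lies at fret 4 + 15 = 19.

19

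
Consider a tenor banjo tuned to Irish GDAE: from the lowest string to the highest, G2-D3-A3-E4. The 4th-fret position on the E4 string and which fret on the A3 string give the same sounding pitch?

11

E4 at fret 4 is E4 + 4 semitones = G♯4.
The open A3 string is 7 semitones below the open E4, so the same pitch on the A3 string lies at fret 4 + 7 = 11.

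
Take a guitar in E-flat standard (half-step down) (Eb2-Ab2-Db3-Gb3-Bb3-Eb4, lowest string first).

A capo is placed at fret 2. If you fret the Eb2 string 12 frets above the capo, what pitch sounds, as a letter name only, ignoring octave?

F

The capo raises the open Eb2 by 2 semitones to F2; fretting 12 more gives Eb2 + 2 + 12 = Eb2 + 14 semitones, landing on F.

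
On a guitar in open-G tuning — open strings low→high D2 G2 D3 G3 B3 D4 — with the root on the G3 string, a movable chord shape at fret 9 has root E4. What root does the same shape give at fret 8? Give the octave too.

D#4

Moving from fret 9 to fret 8 shifts the root by -1 semitone.
E4 down 1 semitone is D#4.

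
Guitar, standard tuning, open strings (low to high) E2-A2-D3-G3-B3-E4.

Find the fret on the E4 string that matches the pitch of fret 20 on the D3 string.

Fret 20 on D3 is MIDI 50 + 20 = 70 (A♯4). On the E4 string (open MIDI 64), that pitch is 70 − 64 = fret 6.

6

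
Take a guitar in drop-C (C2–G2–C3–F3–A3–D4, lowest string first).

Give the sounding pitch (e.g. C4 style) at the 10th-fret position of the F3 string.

Each fret is one semitone, so F3 + 10 = D#4.
(Equivalently spelled Eb4.)

D#4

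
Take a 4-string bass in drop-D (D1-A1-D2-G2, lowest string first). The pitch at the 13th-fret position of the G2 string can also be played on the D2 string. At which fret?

Fret 13 on G2 is MIDI 43 + 13 = 56 (G♯3). On the D2 string (open MIDI 38), that pitch is 56 − 38 = fret 18.

18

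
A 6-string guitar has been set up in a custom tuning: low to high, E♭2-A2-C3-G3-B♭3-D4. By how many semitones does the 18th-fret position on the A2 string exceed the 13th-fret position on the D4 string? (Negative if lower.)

-12 semitones

A2 at fret 18 → E♭4 (MIDI 63); D4 at fret 13 → E♭5 (MIDI 75).
63 − 75 = -12, so the two pitches are 12 semitones apart.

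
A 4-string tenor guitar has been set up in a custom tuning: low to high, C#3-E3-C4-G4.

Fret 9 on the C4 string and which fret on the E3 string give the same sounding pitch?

C4 at fret 9 is C4 + 9 semitones = A4.
The open E3 string is 8 semitones below the open C4, so the same pitch on the E3 string lies at fret 9 + 8 = 17.

17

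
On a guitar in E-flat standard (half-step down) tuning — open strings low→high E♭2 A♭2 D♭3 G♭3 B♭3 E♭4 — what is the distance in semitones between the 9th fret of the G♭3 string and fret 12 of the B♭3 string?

G♭3 at fret 9 → E♭4 (MIDI 63); B♭3 at fret 12 → B♭4 (MIDI 70).
63 − 70 = -7, so the two pitches are 7 semitones apart, with B♭4 the higher.

7 semitones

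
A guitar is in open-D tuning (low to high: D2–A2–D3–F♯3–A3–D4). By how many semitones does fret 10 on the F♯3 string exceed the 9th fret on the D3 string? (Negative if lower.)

F♯3 at fret 10 → E4 (MIDI 64); D3 at fret 9 → B3 (MIDI 59).
64 − 59 = 5, so the two pitches are 5 semitones apart.

5 semitones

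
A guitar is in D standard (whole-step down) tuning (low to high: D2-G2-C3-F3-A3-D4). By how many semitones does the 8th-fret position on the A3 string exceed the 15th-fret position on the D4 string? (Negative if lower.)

-12 semitones

A3 at fret 8 → F4 (MIDI 65); D4 at fret 15 → F5 (MIDI 77).
65 − 77 = -12, so the two pitches are 12 semitones apart.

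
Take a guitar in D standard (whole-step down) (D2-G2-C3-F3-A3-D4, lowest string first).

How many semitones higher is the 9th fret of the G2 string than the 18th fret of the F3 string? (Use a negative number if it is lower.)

-19 semitones

G2 at fret 9 → E3 (MIDI 52); F3 at fret 18 → B4 (MIDI 71).
52 − 71 = -19, so the two pitches are 19 semitones apart.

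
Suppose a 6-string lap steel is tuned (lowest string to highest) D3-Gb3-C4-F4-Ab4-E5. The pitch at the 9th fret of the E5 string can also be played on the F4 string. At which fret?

E5 at fret 9 is E5 + 9 semitones = Db6.
The open F4 string is 11 semitones below the open E5, so the same pitch on the F4 string lies at fret 9 + 11 = 20.

20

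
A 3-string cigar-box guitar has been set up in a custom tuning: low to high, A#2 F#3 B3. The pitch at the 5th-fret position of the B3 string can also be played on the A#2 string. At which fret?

B3 at fret 5 is B3 + 5 semitones = E4.
The open A#2 string is 13 semitones below the open B3, so the same pitch on the A#2 string lies at fret 5 + 13 = 18.

18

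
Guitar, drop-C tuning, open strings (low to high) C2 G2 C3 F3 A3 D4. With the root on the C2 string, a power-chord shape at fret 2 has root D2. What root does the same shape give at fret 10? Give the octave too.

A#2

Moving from fret 2 to fret 10 shifts the root by 8 semitones.
D2 up 8 semitones is A#2.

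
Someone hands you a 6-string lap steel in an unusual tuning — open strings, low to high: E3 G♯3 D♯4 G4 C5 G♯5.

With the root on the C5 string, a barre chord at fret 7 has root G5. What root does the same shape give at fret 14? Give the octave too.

Moving from fret 7 to fret 14 shifts the root by 7 semitones.
G5 up 7 semitones is D6.

D6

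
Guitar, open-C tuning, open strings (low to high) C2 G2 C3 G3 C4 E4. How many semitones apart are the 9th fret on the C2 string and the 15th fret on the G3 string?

C2 at fret 9 → A2 (MIDI 45); G3 at fret 15 → A♯4 (MIDI 70).
45 − 70 = -25, so the two pitches are 25 semitones apart, with A♯4 the higher.

25 semitones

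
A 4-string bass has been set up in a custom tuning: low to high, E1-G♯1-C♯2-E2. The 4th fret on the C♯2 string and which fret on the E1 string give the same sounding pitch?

13

C♯2 at fret 4 is C♯2 + 4 semitones = F2.
The open E1 string is 9 semitones below the open C♯2, so the same pitch on the E1 string lies at fret 4 + 9 = 13.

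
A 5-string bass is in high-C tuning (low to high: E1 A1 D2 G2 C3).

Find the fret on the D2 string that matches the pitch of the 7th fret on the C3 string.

17

Fret 7 on C3 is MIDI 48 + 7 = 55 (G3). On the D2 string (open MIDI 38), that pitch is 55 − 38 = fret 17.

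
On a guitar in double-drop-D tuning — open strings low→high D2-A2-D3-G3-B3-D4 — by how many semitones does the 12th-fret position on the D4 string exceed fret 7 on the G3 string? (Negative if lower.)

12 semitones

D4 at fret 12 → D5 (MIDI 74); G3 at fret 7 → D4 (MIDI 62).
74 − 62 = 12, so the two pitches are 12 semitones apart.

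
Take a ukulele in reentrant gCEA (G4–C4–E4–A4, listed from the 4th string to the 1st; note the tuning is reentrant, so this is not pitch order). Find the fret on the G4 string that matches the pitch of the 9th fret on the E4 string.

E4 at fret 9 is E4 + 9 semitones = C♯5.
The open G4 string is 3 semitones above the open E4, so the same pitch on the G4 string lies at fret 9 − 3 = 6.

6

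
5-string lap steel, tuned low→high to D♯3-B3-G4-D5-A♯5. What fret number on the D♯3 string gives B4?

B4 is 20 semitones above the open D♯3 (D#–E–F–F#–…–A–A#–B), so it sits at fret 20.

20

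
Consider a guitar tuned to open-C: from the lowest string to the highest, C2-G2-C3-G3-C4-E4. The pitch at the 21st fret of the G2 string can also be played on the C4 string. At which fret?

Fret 21 on G2 is MIDI 43 + 21 = 64 (E4). On the C4 string (open MIDI 60), that pitch is 64 − 60 = fret 4.

4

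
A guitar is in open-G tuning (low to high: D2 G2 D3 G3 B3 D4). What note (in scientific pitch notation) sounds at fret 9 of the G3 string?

Each fret is one semitone, so G3 + 9 = E4.

E4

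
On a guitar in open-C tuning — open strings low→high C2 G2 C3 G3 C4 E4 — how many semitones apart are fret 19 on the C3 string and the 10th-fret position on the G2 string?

14 semitones

C3 at fret 19 → G4 (MIDI 67); G2 at fret 10 → F3 (MIDI 53).
67 − 53 = 14, so the two pitches are 14 semitones apart, with G4 the higher.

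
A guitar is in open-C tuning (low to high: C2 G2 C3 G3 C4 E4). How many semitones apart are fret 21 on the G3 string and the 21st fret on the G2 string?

G3 at fret 21 → E5 (MIDI 76); G2 at fret 21 → E4 (MIDI 64).
76 − 64 = 12, so the two pitches are 12 semitones apart, with E5 the higher.

12 semitones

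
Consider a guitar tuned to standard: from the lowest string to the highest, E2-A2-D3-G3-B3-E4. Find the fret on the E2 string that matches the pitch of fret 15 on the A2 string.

A2 at fret 15 is A2 + 15 semitones = C4.
The open E2 string is 5 semitones below the open A2, so the same pitch on the E2 string lies at fret 15 + 5 = 20.

20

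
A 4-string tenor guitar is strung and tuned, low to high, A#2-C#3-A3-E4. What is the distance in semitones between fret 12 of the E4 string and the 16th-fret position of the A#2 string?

E4 at fret 12 → E5 (MIDI 76); A#2 at fret 16 → D4 (MIDI 62).
76 − 62 = 14, so the two pitches are 14 semitones apart, with E5 the higher.

14 semitones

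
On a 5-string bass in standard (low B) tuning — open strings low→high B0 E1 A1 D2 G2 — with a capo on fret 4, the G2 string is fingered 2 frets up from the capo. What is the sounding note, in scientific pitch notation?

C#3

The capo raises the open G2 by 4 semitones to B2; fretting 2 more gives G2 + 4 + 2 = G2 + 6 semitones = C#3.
(Also written Db.)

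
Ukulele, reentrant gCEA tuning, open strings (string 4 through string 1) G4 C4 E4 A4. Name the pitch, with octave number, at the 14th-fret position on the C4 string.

D5

The open C4 string plus 14 semitones: C–C#–D–D#–…–C–C#–D.
The walk passes from B into C once, so the octave number goes from 4 to 5.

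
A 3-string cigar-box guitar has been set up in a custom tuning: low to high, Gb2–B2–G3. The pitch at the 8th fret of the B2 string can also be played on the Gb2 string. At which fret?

13

Fret 8 on B2 is MIDI 47 + 8 = 55 (G3). On the Gb2 string (open MIDI 42), that pitch is 55 − 42 = fret 13.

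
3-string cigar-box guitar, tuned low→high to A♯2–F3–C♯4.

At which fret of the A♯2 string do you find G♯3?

10

G♯3 is 10 semitones above the open A♯2 (A#–B–C–C#–…–F#–G–G#), so it sits at fret 10.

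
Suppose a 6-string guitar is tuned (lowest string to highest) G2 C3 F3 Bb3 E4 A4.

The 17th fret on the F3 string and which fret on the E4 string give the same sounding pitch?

F3 at fret 17 is F3 + 17 semitones = Bb4.
The open E4 string is 11 semitones above the open F3, so the same pitch on the E4 string lies at fret 17 − 11 = 6.

6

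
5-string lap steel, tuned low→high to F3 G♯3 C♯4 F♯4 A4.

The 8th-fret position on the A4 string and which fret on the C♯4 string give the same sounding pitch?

16

A4 at fret 8 is A4 + 8 semitones = F5.
The open C♯4 string is 8 semitones below the open A4, so the same pitch on the C♯4 string lies at fret 8 + 8 = 16.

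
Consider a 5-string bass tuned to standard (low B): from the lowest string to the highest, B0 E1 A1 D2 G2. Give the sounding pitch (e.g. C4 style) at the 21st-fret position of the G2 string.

E4

The open G2 string plus 21 semitones: G–G#–A–A#–…–D–D#–E.
The walk passes from B into C 2 times, so the octave number goes from 2 to 4.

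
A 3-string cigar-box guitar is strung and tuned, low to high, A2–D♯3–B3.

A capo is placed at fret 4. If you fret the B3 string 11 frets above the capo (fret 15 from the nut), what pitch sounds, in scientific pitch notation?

The capo raises the open B3 by 4 semitones to D♯4; fretting 11 more gives B3 + 4 + 11 = B3 + 15 semitones = D5.

D5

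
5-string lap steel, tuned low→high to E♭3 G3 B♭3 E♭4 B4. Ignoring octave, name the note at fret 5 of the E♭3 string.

A♭

Each fret is one semitone, so E♭3 + 5 = A♭.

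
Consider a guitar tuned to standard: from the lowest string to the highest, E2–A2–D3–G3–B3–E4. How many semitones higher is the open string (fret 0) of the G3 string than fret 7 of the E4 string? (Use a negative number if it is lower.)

-16 semitones

G3 at fret 0 → G3 (MIDI 55); E4 at fret 7 → B4 (MIDI 71).
55 − 71 = -16, so the two pitches are 16 semitones apart.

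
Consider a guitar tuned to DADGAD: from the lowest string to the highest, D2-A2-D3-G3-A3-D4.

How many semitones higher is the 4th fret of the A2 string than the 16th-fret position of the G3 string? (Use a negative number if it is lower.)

-22 semitones

A2 at fret 4 → C#3 (MIDI 49); G3 at fret 16 → B4 (MIDI 71).
49 − 71 = -22, so the two pitches are 22 semitones apart.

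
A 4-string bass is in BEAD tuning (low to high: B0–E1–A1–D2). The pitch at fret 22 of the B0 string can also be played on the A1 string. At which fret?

Fret 22 on B0 is MIDI 23 + 22 = 45 (A2). On the A1 string (open MIDI 33), that pitch is 45 − 33 = fret 12.

12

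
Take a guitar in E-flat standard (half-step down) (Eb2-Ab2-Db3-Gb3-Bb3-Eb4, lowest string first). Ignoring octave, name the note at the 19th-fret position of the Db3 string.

Db3 is MIDI 49. Adding 19 gives 68; 68 mod 12 = 8, i.e. Ab.
(Equivalently spelled G#.)

Ab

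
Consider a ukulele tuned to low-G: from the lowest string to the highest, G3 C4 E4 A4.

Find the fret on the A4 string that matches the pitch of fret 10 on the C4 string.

1

Fret 10 on C4 is MIDI 60 + 10 = 70 (A♯4). On the A4 string (open MIDI 69), that pitch is 70 − 69 = fret 1.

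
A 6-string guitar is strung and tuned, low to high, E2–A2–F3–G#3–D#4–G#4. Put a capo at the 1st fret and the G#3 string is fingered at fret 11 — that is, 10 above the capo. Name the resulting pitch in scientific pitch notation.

G4

The capo raises the open G#3 by 1 semitone to A3; fretting 10 more gives G#3 + 1 + 10 = G#3 + 11 semitones = G4.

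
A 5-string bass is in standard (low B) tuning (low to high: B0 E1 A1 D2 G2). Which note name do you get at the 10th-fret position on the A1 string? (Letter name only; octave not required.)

G

The open A1 string plus 10 semitones: A–A#–B–C–…–F–F#–G.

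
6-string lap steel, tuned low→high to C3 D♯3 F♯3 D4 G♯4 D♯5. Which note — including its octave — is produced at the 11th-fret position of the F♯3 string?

F4

F♯3 is MIDI 54. Adding 11 gives 65, which is F4.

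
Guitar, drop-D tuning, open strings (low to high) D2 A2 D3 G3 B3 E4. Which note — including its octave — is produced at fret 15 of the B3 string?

D5

Each fret is one semitone, so B3 + 15 = D5.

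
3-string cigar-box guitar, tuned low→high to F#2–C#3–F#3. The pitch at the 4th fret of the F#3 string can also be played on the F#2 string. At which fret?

16

Fret 4 on F#3 is MIDI 54 + 4 = 58 (A#3). On the F#2 string (open MIDI 42), that pitch is 58 − 42 = fret 16.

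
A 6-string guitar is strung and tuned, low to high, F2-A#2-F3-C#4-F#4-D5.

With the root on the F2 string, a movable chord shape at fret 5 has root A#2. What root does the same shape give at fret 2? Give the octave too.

G2

Moving from fret 5 to fret 2 shifts the root by -3 semitones.
A#2 down 3 semitones is G2.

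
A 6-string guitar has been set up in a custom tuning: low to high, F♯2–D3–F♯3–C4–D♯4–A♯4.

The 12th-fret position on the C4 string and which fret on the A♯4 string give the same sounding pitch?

2

Fret 12 on C4 is MIDI 60 + 12 = 72 (C5). On the A♯4 string (open MIDI 70), that pitch is 72 − 70 = fret 2.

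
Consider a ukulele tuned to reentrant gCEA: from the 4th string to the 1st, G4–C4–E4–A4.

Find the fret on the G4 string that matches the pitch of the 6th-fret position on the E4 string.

E4 at fret 6 is E4 + 6 semitones = A#4.
The open G4 string is 3 semitones above the open E4, so the same pitch on the G4 string lies at fret 6 − 3 = 3.

3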